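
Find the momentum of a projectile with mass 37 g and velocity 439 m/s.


p = m*v = 0.037*439 = 16.24 kg·m/s

16.24 kg·m/s


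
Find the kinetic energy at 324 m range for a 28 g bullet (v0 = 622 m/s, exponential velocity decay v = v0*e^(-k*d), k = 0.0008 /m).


v = v0*exp(-k*d) = 622*exp(-0.0008*324) = 479.978 m/s
E = 0.5*m*v^2 = 0.5*0.028*479.978^2 = 3225 J

3225 J


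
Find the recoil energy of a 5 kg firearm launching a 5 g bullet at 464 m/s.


v_r = m_p*v_p/m_gun = 0.005*464/5 = 0.464 m/s, E_r = 0.5*m_gun*v_r^2 = 0.5*5*0.464^2 = 0.5382 J

0.5382 J


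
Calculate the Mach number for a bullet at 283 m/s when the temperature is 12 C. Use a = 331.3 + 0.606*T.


a = 331.3 + 0.606*(12) = 338.572 m/s
M = v/a = 283/338.572 = 0.8359

0.8359


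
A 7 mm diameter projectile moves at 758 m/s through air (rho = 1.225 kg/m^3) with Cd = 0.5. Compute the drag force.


A = pi*(d/2)^2 = pi*(7/2000)^2 = 3.84845e-05 m^2
Fd = 0.5*Cd*rho*A*v^2 = 0.5*0.5*1.225*3.84845e-05*758^2 = 6.772 N

6.772 N


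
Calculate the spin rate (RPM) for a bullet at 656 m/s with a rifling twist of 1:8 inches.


twist_m = 8*0.0254 = 0.2032 m
spin = v/twist = 656/0.2032 = 3228.346 rev/s
RPM = spin*60 = 3228.346*60 ≈ 193701 RPM

193701 RPM


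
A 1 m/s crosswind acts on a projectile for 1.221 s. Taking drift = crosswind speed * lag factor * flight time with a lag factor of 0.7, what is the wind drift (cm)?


drift = v_wind * lag * t = 1 * 0.7 * 1.221 = 0.8547 m ≈ 85.47 cm

85.47 cm


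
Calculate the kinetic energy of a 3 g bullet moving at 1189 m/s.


E = 0.5*m*v^2 = 0.5*0.003*1189^2 = 2121 J

2121 J


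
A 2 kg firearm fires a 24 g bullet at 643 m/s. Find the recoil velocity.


v_recoil = m_p * v_p / m_gun = 0.024 * 643 / 2 = 7.716 m/s

7.716 m/s


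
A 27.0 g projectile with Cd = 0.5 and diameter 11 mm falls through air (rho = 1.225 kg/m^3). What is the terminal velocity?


A = pi*(d/2)^2 = pi*(11/2000)^2 = 9.50332e-05 m^2
vt = sqrt(2mg/(Cd*rho*A)) = sqrt(2*0.027*9.81/(0.5 * 1.225 * 9.50332e-05)) = 95.4 m/s

95.4 m/s


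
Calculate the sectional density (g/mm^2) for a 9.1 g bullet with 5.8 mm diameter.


SD = m/d^2 = 9.1/5.8^2 = 0.2705 g/mm^2

0.2705 g/mm^2


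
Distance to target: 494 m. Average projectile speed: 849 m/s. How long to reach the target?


t = d/v = 494/849 = 0.5819 s

0.5819 s


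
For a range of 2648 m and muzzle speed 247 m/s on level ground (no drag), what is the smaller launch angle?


sin(2*theta) = R*g/v0^2 = 2648*9.81/247^2 = 0.425788, theta = arcsin(0.425788)/2 = 12.6°

12.6 degrees


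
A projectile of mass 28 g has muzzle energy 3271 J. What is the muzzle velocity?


v = sqrt(2*E/m) = sqrt(2*3271/0.028) = 483.4 m/s

483.4 m/s


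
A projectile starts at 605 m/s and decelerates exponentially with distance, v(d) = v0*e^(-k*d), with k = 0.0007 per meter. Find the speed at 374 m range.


v = v0*exp(-k*d) = 605*exp(-0.0007*374) = 465.6 m/s

465.6 m/s


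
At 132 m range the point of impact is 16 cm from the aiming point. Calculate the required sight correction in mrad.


1 mrad subtends 1 cm per 10 m of range, so adj = error_cm / (dist_m / 10) = 16 / (132/10) = 1.212 mrad

1.212 mrad


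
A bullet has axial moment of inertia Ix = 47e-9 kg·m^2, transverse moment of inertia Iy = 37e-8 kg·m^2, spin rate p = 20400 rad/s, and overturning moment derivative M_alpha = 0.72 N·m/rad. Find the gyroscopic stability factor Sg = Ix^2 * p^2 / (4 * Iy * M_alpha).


Sg = Ix^2 * p^2 / (4 * Iy * M_alpha) = (47e-9)^2 * 20400^2 / (4 * 37e-8 * 0.72) = 0.8627

0.8627


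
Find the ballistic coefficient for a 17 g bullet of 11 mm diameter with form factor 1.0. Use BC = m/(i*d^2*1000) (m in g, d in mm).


BC = m/(i*d^2*1000) = 17/(1.0 * 11^2 * 1000) = 0.0001405

0.0001405


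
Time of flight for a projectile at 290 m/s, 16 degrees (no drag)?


T = 2*v0*sin(theta)/g = 2*290*sin(16°)/9.81 = 16.3 s

16.3 s


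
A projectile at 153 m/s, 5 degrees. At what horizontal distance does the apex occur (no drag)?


R = v0^2*sin(2*theta)/g = 153^2*sin(2*5°)/9.81 = 414.366 m
apex_dist = R/2 = 414.366/2 = 207.2 m

207.2 m


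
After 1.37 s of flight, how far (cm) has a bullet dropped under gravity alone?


drop = 0.5*g*t^2 = 0.5*9.81*1.37^2 = 9.20619 m ≈ 920.6 cm

920.6 cm


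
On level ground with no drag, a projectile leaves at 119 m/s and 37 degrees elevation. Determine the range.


R = v0^2 * sin(2*theta) / g = 119^2 * sin(2*37°) / 9.81 = 1388 m

1388 m


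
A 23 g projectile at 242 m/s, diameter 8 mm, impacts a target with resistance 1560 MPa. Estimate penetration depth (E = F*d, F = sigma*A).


A = pi*(d/2)^2 = pi*(8/2)^2 = 50.2655 mm^2
E = 0.5*m*v^2 = 0.5*0.023*242^2 = 673.486 J
depth = E/(sigma*A) = 673.486 J / (1560 MPa * 50.2655 mm^2) = 673.486/(1560 * 50.2655) m = 0.00858883 m ≈ 8.589 mm

8.589 mm


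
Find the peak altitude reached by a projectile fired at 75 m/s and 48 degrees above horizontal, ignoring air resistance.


H = (v0*sin(theta))^2 / (2g) = (75*sin(48°))^2 / (2*9.81) = 158.3 m

158.3 m


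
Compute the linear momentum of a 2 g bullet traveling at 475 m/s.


p = m*v = 0.002*475 = 0.95 kg·m/s

0.95 kg·m/s


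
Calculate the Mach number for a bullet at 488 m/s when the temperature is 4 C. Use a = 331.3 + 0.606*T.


a = 331.3 + 0.606*(4) = 333.724 m/s
M = v/a = 488/333.724 = 1.462

1.462


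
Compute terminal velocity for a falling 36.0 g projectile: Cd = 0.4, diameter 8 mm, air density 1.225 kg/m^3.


A = pi*(d/2)^2 = pi*(8/2000)^2 = 5.02655e-05 m^2
vt = sqrt(2mg/(Cd*rho*A)) = sqrt(2*0.036*9.81/(0.4 * 1.225 * 5.02655e-05)) = 169.3 m/s

169.3 m/s


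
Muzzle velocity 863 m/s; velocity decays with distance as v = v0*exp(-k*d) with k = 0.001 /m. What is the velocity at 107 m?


v = v0*exp(-k*d) = 863*exp(-0.001*107) = 775.4 m/s

775.4 m/s


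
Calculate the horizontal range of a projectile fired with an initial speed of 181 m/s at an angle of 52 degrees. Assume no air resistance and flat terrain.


R = v0^2 * sin(2*theta) / g = 181^2 * sin(2*52°) / 9.81 = 3240 m

3240 m


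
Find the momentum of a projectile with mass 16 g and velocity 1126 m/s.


p = m*v = 0.016*1126 = 18.02 kg·m/s

18.02 kg·m/s


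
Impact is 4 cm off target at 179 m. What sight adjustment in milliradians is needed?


1 mrad subtends 1 cm per 10 m of range, so adj = error_cm / (dist_m / 10) = 4 / (179/10) = 0.2235 mrad

0.2235 mrad


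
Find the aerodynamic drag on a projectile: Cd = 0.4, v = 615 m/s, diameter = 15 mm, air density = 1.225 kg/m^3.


A = pi*(d/2)^2 = pi*(15/2000)^2 = 1.76715e-04 m^2
Fd = 0.5*Cd*rho*A*v^2 = 0.5*0.4*1.225*1.76715e-04*615^2 = 16.38 N

16.38 N


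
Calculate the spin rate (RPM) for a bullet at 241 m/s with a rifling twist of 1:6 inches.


twist_m = 6*0.0254 = 0.1524 m
spin = v/twist = 241/0.1524 = 1581.365 rev/s
RPM = spin*60 = 1581.365*60 ≈ 94882 RPM

94882 RPM


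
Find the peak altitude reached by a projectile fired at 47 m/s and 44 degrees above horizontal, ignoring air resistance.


H = (v0*sin(theta))^2 / (2g) = (47*sin(44°))^2 / (2*9.81) = 54.33 m

54.33 m


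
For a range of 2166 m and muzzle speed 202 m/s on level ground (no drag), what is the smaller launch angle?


sin(2*theta) = R*g/v0^2 = 2166*9.81/202^2 = 0.520745, theta = arcsin(0.520745)/2 = 15.69°

15.69 degrees


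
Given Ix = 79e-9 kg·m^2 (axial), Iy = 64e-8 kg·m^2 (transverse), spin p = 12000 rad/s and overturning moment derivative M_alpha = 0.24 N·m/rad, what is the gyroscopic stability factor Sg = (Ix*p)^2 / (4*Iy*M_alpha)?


Sg = Ix^2 * p^2 / (4 * Iy * M_alpha) = (79e-9)^2 * 12000^2 / (4 * 64e-8 * 0.24) = 1.463

1.463


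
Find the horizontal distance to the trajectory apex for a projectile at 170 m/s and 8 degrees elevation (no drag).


R = v0^2*sin(2*theta)/g = 170^2*sin(2*8°)/9.81 = 812.02 m
apex_dist = R/2 = 812.02/2 = 406 m

406 m


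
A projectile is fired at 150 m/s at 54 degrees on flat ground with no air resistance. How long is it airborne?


T = 2*v0*sin(theta)/g = 2*150*sin(54°)/9.81 = 24.74 s

24.74 s


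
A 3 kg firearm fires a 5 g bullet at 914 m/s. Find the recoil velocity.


v_recoil = m_p * v_p / m_gun = 0.005 * 914 / 3 = 1.523 m/s

1.523 m/s


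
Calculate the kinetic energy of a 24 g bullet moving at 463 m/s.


E = 0.5*m*v^2 = 0.5*0.024*463^2 = 2572 J

2572 J


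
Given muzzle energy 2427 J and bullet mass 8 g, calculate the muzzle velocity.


v = sqrt(2*E/m) = sqrt(2*2427/0.008) = 778.9 m/s

778.9 m/s


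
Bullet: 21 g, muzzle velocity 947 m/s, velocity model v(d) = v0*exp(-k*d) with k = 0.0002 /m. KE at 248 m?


v = v0*exp(-k*d) = 947*exp(-0.0002*248) = 901.175 m/s
E = 0.5*m*v^2 = 0.5*0.021*901.175^2 = 8527 J

8527 J


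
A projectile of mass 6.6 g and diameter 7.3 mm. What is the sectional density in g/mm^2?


SD = m/d^2 = 6.6/7.3^2 = 0.1239 g/mm^2

0.1239 g/mm^2


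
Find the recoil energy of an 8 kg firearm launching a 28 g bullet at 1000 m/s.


v_r = m_p*v_p/m_gun = 0.028*1000/8 = 3.5 m/s, E_r = 0.5*m_gun*v_r^2 = 0.5*8*3.5^2 = 49 J

49 J


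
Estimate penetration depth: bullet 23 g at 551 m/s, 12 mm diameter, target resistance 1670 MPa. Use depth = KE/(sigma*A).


A = pi*(d/2)^2 = pi*(12/2)^2 = 113.097 mm^2
E = 0.5*m*v^2 = 0.5*0.023*551^2 = 3491.41 J
depth = E/(sigma*A) = 3491.41 J / (1670 MPa * 113.097 mm^2) = 3491.41/(1670 * 113.097) m = 0.0184855 m ≈ 18.49 mm

18.49 mm


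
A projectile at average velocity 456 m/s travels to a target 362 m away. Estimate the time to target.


t = d/v = 362/456 = 0.7939 s

0.7939 s


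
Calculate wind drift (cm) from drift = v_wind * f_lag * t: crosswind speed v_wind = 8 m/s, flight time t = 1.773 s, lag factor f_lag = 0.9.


drift = v_wind * lag * t = 8 * 0.9 * 1.773 = 12.7656 m ≈ 1277 cm

1277 cm


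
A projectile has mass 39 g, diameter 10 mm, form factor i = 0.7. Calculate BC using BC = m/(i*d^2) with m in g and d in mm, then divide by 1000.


BC = m/(i*d^2*1000) = 39/(0.7 * 10^2 * 1000) = 0.0005571

0.0005571


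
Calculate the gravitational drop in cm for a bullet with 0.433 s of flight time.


drop = 0.5*g*t^2 = 0.5*9.81*0.433^2 = 0.919634 m ≈ 91.96 cm

91.96 cm


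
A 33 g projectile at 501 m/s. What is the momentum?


p = m*v = 0.033*501 = 16.53 kg·m/s

16.53 kg·m/s


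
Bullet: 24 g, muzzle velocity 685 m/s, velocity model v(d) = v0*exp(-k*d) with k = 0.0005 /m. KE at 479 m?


v = v0*exp(-k*d) = 685*exp(-0.0005*479) = 539.11 m/s
E = 0.5*m*v^2 = 0.5*0.024*539.11^2 = 3488 J

3488 J


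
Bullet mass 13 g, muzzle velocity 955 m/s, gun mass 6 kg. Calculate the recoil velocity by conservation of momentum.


v_recoil = m_p * v_p / m_gun = 0.013 * 955 / 6 = 2.069 m/s

2.069 m/s


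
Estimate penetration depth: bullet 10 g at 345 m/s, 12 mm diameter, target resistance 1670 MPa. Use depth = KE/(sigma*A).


A = pi*(d/2)^2 = pi*(12/2)^2 = 113.097 mm^2
E = 0.5*m*v^2 = 0.5*0.01*345^2 = 595.125 J
depth = E/(sigma*A) = 595.125 J / (1670 MPa * 113.097 mm^2) = 595.125/(1670 * 113.097) m = 0.00315093 m ≈ 3.151 mm

3.151 mm


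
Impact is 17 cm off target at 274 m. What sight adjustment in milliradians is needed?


1 mrad subtends 1 cm per 10 m of range, so adj = error_cm / (dist_m / 10) = 17 / (274/10) = 0.6204 mrad

0.6204 mrad


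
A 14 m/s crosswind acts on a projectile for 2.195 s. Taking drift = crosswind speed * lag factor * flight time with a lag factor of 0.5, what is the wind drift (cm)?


drift = v_wind * lag * t = 14 * 0.5 * 2.195 = 15.365 m ≈ 1536 cm

1536 cm


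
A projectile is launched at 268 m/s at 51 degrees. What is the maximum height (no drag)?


H = (v0*sin(theta))^2 / (2g) = (268*sin(51°))^2 / (2*9.81) = 2211 m

2211 m


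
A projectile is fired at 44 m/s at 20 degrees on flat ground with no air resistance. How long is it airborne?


T = 2*v0*sin(theta)/g = 2*44*sin(20°)/9.81 = 3.068 s

3.068 s


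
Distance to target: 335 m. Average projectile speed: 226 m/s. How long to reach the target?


t = d/v = 335/226 = 1.482 s

1.482 s


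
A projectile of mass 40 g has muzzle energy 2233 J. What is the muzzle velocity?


v = sqrt(2*E/m) = sqrt(2*2233/0.04) = 334.1 m/s

334.1 m/s


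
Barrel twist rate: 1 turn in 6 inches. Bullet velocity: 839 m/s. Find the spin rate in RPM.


twist_m = 6*0.0254 = 0.1524 m
spin = v/twist = 839/0.1524 = 5505.249 rev/s
RPM = spin*60 = 5505.249*60 ≈ 330315 RPM

330315 RPM


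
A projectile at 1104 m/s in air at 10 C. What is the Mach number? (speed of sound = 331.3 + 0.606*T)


a = 331.3 + 0.606*(10) = 337.36 m/s
M = v/a = 1104/337.36 = 3.272

3.272


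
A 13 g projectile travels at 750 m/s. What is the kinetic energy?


E = 0.5*m*v^2 = 0.5*0.013*750^2 = 3656 J

3656 J


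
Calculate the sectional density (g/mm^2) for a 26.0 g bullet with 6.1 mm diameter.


SD = m/d^2 = 26.0/6.1^2 = 0.6987 g/mm^2

0.6987 g/mm^2


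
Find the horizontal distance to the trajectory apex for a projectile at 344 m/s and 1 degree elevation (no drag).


R = v0^2*sin(2*theta)/g = 344^2*sin(2*1°)/9.81 = 420.985 m
apex_dist = R/2 = 420.985/2 = 210.5 m

210.5 m


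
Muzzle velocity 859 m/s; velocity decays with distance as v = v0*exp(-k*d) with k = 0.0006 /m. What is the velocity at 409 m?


v = v0*exp(-k*d) = 859*exp(-0.0006*409) = 672.1 m/s

672.1 m/s


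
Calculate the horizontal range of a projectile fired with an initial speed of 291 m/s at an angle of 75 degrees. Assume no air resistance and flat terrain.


R = v0^2 * sin(2*theta) / g = 291^2 * sin(2*75°) / 9.81 = 4316 m

4316 m


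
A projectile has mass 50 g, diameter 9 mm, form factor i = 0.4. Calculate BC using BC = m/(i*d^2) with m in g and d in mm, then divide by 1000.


BC = m/(i*d^2*1000) = 50/(0.4 * 9^2 * 1000) = 0.001543

0.001543


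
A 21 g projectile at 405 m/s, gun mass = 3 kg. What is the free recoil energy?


v_r = m_p*v_p/m_gun = 0.021*405/3 = 2.835 m/s, E_r = 0.5*m_gun*v_r^2 = 0.5*3*2.835^2 = 12.06 J

12.06 J


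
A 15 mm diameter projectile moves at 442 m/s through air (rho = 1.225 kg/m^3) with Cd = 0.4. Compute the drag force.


A = pi*(d/2)^2 = pi*(15/2000)^2 = 1.76715e-04 m^2
Fd = 0.5*Cd*rho*A*v^2 = 0.5*0.4*1.225*1.76715e-04*442^2 = 8.458 N

8.458 N


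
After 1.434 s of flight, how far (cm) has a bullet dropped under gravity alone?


drop = 0.5*g*t^2 = 0.5*9.81*1.434^2 = 10.0864 m ≈ 1009 cm

1009 cm


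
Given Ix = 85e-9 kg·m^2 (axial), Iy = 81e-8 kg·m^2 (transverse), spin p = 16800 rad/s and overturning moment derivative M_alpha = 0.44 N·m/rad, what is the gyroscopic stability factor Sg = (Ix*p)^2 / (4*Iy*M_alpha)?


Sg = Ix^2 * p^2 / (4 * Iy * M_alpha) = (85e-9)^2 * 16800^2 / (4 * 81e-8 * 0.44) = 1.43

1.43


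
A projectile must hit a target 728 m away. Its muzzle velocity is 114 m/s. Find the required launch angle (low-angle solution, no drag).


sin(2*theta) = R*g/v0^2 = 728*9.81/114^2 = 0.549529, theta = arcsin(0.549529)/2 = 16.67°

16.67 degrees


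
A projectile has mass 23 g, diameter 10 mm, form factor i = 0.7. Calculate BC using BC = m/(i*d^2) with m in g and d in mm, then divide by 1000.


BC = m/(i*d^2*1000) = 23/(0.7 * 10^2 * 1000) = 0.0003286

0.0003286


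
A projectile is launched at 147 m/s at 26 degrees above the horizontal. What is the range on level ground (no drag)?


R = v0^2 * sin(2*theta) / g = 147^2 * sin(2*26°) / 9.81 = 1736 m

1736 m


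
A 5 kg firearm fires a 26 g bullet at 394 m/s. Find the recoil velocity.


v_recoil = m_p * v_p / m_gun = 0.026 * 394 / 5 = 2.049 m/s

2.049 m/s


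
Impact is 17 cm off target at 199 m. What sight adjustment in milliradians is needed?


1 mrad subtends 1 cm per 10 m of range, so adj = error_cm / (dist_m / 10) = 17 / (199/10) = 0.8543 mrad

0.8543 mrad


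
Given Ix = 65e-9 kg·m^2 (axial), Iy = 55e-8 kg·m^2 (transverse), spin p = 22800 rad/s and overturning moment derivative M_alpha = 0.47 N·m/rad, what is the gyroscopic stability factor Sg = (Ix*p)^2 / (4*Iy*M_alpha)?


Sg = Ix^2 * p^2 / (4 * Iy * M_alpha) = (65e-9)^2 * 22800^2 / (4 * 55e-8 * 0.47) = 2.124

2.124


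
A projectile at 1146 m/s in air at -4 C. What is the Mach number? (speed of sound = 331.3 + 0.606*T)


a = 331.3 + 0.606*(-4) = 328.876 m/s
M = v/a = 1146/328.876 = 3.485

3.485


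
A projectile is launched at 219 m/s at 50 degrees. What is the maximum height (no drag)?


H = (v0*sin(theta))^2 / (2g) = (219*sin(50°))^2 / (2*9.81) = 1434 m

1434 m


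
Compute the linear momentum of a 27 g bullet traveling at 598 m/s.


p = m*v = 0.027*598 = 16.15 kg·m/s

16.15 kg·m/s


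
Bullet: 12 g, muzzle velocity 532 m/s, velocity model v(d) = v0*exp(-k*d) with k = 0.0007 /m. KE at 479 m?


v = v0*exp(-k*d) = 532*exp(-0.0007*479) = 380.446 m/s
E = 0.5*m*v^2 = 0.5*0.012*380.446^2 = 868.4 J

868.4 J


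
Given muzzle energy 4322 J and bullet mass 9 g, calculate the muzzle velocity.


v = sqrt(2*E/m) = sqrt(2*4322/0.009) = 980 m/s

980 m/s


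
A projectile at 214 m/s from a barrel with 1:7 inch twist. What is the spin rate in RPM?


twist_m = 7*0.0254 = 0.1778 m
spin = v/twist = 214/0.1778 = 1203.6 rev/s
RPM = spin*60 = 1203.6*60 ≈ 72216 RPM

72216 RPM


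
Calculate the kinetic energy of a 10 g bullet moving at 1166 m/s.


E = 0.5*m*v^2 = 0.5*0.01*1166^2 = 6798 J

6798 J


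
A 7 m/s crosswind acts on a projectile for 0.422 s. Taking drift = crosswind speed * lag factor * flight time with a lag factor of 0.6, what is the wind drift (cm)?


drift = v_wind * lag * t = 7 * 0.6 * 0.422 = 1.7724 m ≈ 177.2 cm

177.2 cm


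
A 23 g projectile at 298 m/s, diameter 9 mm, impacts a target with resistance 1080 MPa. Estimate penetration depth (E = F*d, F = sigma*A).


A = pi*(d/2)^2 = pi*(9/2)^2 = 63.6173 mm^2
E = 0.5*m*v^2 = 0.5*0.023*298^2 = 1021.25 J
depth = E/(sigma*A) = 1021.25 J / (1080 MPa * 63.6173 mm^2) = 1021.25/(1080 * 63.6173) m = 0.0148639 m ≈ 14.86 mm

14.86 mm


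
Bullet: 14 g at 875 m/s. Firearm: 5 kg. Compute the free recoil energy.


v_r = m_p*v_p/m_gun = 0.014*875/5 = 2.45 m/s, E_r = 0.5*m_gun*v_r^2 = 0.5*5*2.45^2 = 15.01 J

15.01 J


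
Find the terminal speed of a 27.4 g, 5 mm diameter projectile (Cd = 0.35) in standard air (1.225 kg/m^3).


A = pi*(d/2)^2 = pi*(5/2000)^2 = 1.96350e-05 m^2
vt = sqrt(2mg/(Cd*rho*A)) = sqrt(2*0.0274*9.81/(0.35 * 1.225 * 1.96350e-05)) = 252.7 m/s

252.7 m/s


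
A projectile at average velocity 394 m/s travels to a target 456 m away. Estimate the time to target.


t = d/v = 456/394 = 1.157 s

1.157 s


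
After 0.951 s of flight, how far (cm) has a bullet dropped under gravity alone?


drop = 0.5*g*t^2 = 0.5*9.81*0.951^2 = 4.43609 m ≈ 443.6 cm

443.6 cm


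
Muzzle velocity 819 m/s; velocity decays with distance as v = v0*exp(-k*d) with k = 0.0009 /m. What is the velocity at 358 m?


v = v0*exp(-k*d) = 819*exp(-0.0009*358) = 593.4 m/s

593.4 m/s


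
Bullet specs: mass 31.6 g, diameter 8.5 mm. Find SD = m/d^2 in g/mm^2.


SD = m/d^2 = 31.6/8.5^2 = 0.4374 g/mm^2

0.4374 g/mm^2


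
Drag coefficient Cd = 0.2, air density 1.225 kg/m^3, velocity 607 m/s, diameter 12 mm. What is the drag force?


A = pi*(d/2)^2 = pi*(12/2000)^2 = 1.13097e-04 m^2
Fd = 0.5*Cd*rho*A*v^2 = 0.5*0.2*1.225*1.13097e-04*607^2 = 5.105 N

5.105 N


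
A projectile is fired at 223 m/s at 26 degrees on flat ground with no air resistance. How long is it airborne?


T = 2*v0*sin(theta)/g = 2*223*sin(26°)/9.81 = 19.93 s

19.93 s


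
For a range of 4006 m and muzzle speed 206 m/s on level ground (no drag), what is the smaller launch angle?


sin(2*theta) = R*g/v0^2 = 4006*9.81/206^2 = 0.926074, theta = arcsin(0.926074)/2 = 33.92°

33.92 degrees


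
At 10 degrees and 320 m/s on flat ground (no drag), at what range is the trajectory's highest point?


R = v0^2*sin(2*theta)/g = 320^2*sin(2*10°)/9.81 = 3570.12 m
apex_dist = R/2 = 3570.12/2 = 1785 m

1785 m


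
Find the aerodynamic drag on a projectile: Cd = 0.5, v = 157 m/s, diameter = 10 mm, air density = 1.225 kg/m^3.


A = pi*(d/2)^2 = pi*(10/2000)^2 = 7.85398e-05 m^2
Fd = 0.5*Cd*rho*A*v^2 = 0.5*0.5*1.225*7.85398e-05*157^2 = 0.5929 N

0.5929 N


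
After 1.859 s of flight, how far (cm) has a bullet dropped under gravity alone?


drop = 0.5*g*t^2 = 0.5*9.81*1.859^2 = 16.9511 m ≈ 1695 cm

1695 cm


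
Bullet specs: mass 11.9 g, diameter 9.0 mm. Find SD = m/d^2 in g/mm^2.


SD = m/d^2 = 11.9/9.0^2 = 0.1469 g/mm^2

0.1469 g/mm^2


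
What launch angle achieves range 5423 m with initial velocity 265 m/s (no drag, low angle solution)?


sin(2*theta) = R*g/v0^2 = 5423*9.81/265^2 = 0.75756, theta = arcsin(0.75756)/2 = 24.62°

24.62 degrees


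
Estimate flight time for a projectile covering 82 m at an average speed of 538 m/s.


t = d/v = 82/538 = 0.1524 s

0.1524 s


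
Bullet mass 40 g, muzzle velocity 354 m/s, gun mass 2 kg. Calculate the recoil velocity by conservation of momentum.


v_recoil = m_p * v_p / m_gun = 0.04 * 354 / 2 = 7.08 m/s

7.08 m/s


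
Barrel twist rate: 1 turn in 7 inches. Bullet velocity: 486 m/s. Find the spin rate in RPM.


twist_m = 7*0.0254 = 0.1778 m
spin = v/twist = 486/0.1778 = 2733.408 rev/s
RPM = spin*60 = 2733.408*60 ≈ 164004 RPM

164004 RPM


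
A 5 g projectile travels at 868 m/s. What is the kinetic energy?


E = 0.5*m*v^2 = 0.5*0.005*868^2 = 1884 J

1884 J


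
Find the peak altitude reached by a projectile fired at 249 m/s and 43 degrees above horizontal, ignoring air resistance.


H = (v0*sin(theta))^2 / (2g) = (249*sin(43°))^2 / (2*9.81) = 1470 m

1470 m


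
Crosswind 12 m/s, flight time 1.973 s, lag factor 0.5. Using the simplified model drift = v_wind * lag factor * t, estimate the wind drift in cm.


drift = v_wind * lag * t = 12 * 0.5 * 1.973 = 11.838 m ≈ 1184 cm

1184 cm


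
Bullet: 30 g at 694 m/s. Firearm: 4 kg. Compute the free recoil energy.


v_r = m_p*v_p/m_gun = 0.03*694/4 = 5.205 m/s, E_r = 0.5*m_gun*v_r^2 = 0.5*4*5.205^2 = 54.18 J

54.18 J


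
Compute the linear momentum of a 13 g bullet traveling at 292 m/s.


p = m*v = 0.013*292 = 3.796 kg·m/s

3.796 kg·m/s


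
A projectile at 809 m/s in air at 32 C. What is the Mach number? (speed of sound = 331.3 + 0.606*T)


a = 331.3 + 0.606*(32) = 350.692 m/s
M = v/a = 809/350.692 = 2.307

2.307


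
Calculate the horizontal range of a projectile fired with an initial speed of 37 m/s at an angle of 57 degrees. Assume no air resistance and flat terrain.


R = v0^2 * sin(2*theta) / g = 37^2 * sin(2*57°) / 9.81 = 127.5 m

127.5 m


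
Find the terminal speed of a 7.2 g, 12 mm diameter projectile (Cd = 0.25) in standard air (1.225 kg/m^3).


A = pi*(d/2)^2 = pi*(12/2000)^2 = 1.13097e-04 m^2
vt = sqrt(2mg/(Cd*rho*A)) = sqrt(2*0.0072*9.81/(0.25 * 1.225 * 1.13097e-04)) = 63.86 m/s

63.86 m/s


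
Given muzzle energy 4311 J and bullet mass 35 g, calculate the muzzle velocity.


v = sqrt(2*E/m) = sqrt(2*4311/0.035) = 496.3 m/s

496.3 m/s


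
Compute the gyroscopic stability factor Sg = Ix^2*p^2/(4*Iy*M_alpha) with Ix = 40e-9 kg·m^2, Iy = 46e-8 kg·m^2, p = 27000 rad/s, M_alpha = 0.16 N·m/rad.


Sg = Ix^2 * p^2 / (4 * Iy * M_alpha) = (40e-9)^2 * 27000^2 / (4 * 46e-8 * 0.16) = 3.962

3.962


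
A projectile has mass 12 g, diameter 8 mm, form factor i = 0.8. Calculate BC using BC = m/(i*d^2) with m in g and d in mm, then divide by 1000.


BC = m/(i*d^2*1000) = 12/(0.8 * 8^2 * 1000) = 0.0002344

0.0002344


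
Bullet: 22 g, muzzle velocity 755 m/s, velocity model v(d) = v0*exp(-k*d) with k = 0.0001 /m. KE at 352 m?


v = v0*exp(-k*d) = 755*exp(-0.0001*352) = 728.886 m/s
E = 0.5*m*v^2 = 0.5*0.022*728.886^2 = 5844 J

5844 J


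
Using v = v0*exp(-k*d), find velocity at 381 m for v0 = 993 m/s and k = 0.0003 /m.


v = v0*exp(-k*d) = 993*exp(-0.0003*381) = 885.7 m/s

885.7 m/s


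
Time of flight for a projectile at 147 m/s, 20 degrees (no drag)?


T = 2*v0*sin(theta)/g = 2*147*sin(20°)/9.81 = 10.25 s

10.25 s


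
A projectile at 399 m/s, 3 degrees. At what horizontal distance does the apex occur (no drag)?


R = v0^2*sin(2*theta)/g = 399^2*sin(2*3°)/9.81 = 1696.33 m
apex_dist = R/2 = 1696.33/2 = 848.2 m

848.2 m


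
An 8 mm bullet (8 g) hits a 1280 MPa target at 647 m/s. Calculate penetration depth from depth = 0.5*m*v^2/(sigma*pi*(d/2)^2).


A = pi*(d/2)^2 = pi*(8/2)^2 = 50.2655 mm^2
E = 0.5*m*v^2 = 0.5*0.008*647^2 = 1674.44 J
depth = E/(sigma*A) = 1674.44 J / (1280 MPa * 50.2655 mm^2) = 1674.44/(1280 * 50.2655) m = 0.0260249 m ≈ 26.02 mm

26.02 mm


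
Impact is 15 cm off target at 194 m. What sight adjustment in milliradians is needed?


1 mrad subtends 1 cm per 10 m of range, so adj = error_cm / (dist_m / 10) = 15 / (194/10) = 0.7732 mrad

0.7732 mrad


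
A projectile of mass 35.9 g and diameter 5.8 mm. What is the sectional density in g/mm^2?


SD = m/d^2 = 35.9/5.8^2 = 1.067 g/mm^2

1.067 g/mm^2


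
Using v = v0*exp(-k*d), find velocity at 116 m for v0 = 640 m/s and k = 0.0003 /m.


v = v0*exp(-k*d) = 640*exp(-0.0003*116) = 618.1 m/s

618.1 m/s


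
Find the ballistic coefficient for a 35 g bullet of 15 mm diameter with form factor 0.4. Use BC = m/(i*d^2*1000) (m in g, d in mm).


BC = m/(i*d^2*1000) = 35/(0.4 * 15^2 * 1000) = 0.0003889

0.0003889


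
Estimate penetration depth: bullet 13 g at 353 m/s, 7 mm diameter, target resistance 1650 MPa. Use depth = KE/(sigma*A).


A = pi*(d/2)^2 = pi*(7/2)^2 = 38.4845 mm^2
E = 0.5*m*v^2 = 0.5*0.013*353^2 = 809.958 J
depth = E/(sigma*A) = 809.958 J / (1650 MPa * 38.4845 mm^2) = 809.958/(1650 * 38.4845) m = 0.0127554 m ≈ 12.76 mm

12.76 mm


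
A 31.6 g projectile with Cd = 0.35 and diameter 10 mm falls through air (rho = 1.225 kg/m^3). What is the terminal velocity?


A = pi*(d/2)^2 = pi*(10/2000)^2 = 7.85398e-05 m^2
vt = sqrt(2mg/(Cd*rho*A)) = sqrt(2*0.0316*9.81/(0.35 * 1.225 * 7.85398e-05)) = 135.7 m/s

135.7 m/s


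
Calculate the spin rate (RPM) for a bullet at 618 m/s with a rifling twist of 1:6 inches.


twist_m = 6*0.0254 = 0.1524 m
spin = v/twist = 618/0.1524 = 4055.118 rev/s
RPM = spin*60 = 4055.118*60 ≈ 243307 RPM

243307 RPM


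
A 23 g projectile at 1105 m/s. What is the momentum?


p = m*v = 0.023*1105 = 25.41 kg·m/s

25.41 kg·m/s


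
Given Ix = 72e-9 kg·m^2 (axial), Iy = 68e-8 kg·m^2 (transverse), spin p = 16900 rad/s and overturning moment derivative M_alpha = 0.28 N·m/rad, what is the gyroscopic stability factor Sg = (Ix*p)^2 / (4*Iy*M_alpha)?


Sg = Ix^2 * p^2 / (4 * Iy * M_alpha) = (72e-9)^2 * 16900^2 / (4 * 68e-8 * 0.28) = 1.944

1.944


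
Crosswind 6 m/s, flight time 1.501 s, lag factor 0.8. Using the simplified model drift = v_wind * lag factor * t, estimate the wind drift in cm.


drift = v_wind * lag * t = 6 * 0.8 * 1.501 = 7.2048 m ≈ 720.5 cm

720.5 cm


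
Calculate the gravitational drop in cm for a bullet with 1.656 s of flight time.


drop = 0.5*g*t^2 = 0.5*9.81*1.656^2 = 13.4512 m ≈ 1345 cm

1345 cm


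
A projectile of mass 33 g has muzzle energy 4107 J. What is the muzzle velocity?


v = sqrt(2*E/m) = sqrt(2*4107/0.033) = 498.9 m/s

498.9 m/s


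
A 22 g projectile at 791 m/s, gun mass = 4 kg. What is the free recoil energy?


v_r = m_p*v_p/m_gun = 0.022*791/4 = 4.3505 m/s, E_r = 0.5*m_gun*v_r^2 = 0.5*4*4.3505^2 = 37.85 J

37.85 J


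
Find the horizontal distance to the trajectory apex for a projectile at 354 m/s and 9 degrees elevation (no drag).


R = v0^2*sin(2*theta)/g = 354^2*sin(2*9°)/9.81 = 3947.48 m
apex_dist = R/2 = 3947.48/2 = 1974 m

1974 m


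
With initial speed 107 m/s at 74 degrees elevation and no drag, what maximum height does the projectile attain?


H = (v0*sin(theta))^2 / (2g) = (107*sin(74°))^2 / (2*9.81) = 539.2 m

539.2 m


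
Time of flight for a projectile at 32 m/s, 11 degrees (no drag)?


T = 2*v0*sin(theta)/g = 2*32*sin(11°)/9.81 = 1.245 s

1.245 s


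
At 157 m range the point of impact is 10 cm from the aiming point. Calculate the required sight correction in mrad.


1 mrad subtends 1 cm per 10 m of range, so adj = error_cm / (dist_m / 10) = 10 / (157/10) = 0.6369 mrad

0.6369 mrad


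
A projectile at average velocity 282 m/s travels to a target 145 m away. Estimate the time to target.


t = d/v = 145/282 = 0.5142 s

0.5142 s


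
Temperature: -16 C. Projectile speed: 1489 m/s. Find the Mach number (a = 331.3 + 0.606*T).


a = 331.3 + 0.606*(-16) = 321.604 m/s
M = v/a = 1489/321.604 = 4.63

4.63


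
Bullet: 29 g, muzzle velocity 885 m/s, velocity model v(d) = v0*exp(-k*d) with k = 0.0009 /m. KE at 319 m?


v = v0*exp(-k*d) = 885*exp(-0.0009*319) = 664.136 m/s
E = 0.5*m*v^2 = 0.5*0.029*664.136^2 = 6396 J

6396 J


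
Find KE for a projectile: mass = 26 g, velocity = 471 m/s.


E = 0.5*m*v^2 = 0.5*0.026*471^2 = 2884 J

2884 J


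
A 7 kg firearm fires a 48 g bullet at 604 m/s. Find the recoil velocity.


v_recoil = m_p * v_p / m_gun = 0.048 * 604 / 7 = 4.142 m/s

4.142 m/s


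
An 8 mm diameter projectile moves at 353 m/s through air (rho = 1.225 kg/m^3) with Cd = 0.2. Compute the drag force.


A = pi*(d/2)^2 = pi*(8/2000)^2 = 5.02655e-05 m^2
Fd = 0.5*Cd*rho*A*v^2 = 0.5*0.2*1.225*5.02655e-05*353^2 = 0.7673 N

0.7673 N


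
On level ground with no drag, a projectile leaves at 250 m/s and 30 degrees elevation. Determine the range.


R = v0^2 * sin(2*theta) / g = 250^2 * sin(2*30°) / 9.81 = 5517 m

5517 m


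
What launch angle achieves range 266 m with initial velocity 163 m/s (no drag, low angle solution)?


sin(2*theta) = R*g/v0^2 = 266*9.81/163^2 = 0.0982145, theta = arcsin(0.0982145)/2 = 2.818°

2.818 degrees


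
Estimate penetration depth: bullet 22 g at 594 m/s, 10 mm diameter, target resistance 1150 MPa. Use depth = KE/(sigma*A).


A = pi*(d/2)^2 = pi*(10/2)^2 = 78.5398 mm^2
E = 0.5*m*v^2 = 0.5*0.022*594^2 = 3881.2 J
depth = E/(sigma*A) = 3881.2 J / (1150 MPa * 78.5398 mm^2) = 3881.2/(1150 * 78.5398) m = 0.0429712 m ≈ 42.97 mm

42.97 mm


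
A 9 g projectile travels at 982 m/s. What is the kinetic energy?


E = 0.5*m*v^2 = 0.5*0.009*982^2 = 4339 J

4339 J


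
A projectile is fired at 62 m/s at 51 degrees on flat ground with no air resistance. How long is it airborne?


T = 2*v0*sin(theta)/g = 2*62*sin(51°)/9.81 = 9.823 s

9.823 s


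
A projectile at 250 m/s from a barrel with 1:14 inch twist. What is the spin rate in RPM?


twist_m = 14*0.0254 = 0.3556 m
spin = v/twist = 250/0.3556 = 703.0371 rev/s
RPM = spin*60 = 703.0371*60 ≈ 42182 RPM

42182 RPM


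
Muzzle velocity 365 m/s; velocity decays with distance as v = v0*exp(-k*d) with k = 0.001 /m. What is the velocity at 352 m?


v = v0*exp(-k*d) = 365*exp(-0.001*352) = 256.7 m/s

256.7 m/s


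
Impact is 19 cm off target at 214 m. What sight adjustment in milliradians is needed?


1 mrad subtends 1 cm per 10 m of range, so adj = error_cm / (dist_m / 10) = 19 / (214/10) = 0.8879 mrad

0.8879 mrad


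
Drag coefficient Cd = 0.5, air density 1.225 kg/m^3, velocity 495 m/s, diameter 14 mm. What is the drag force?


A = pi*(d/2)^2 = pi*(14/2000)^2 = 1.53938e-04 m^2
Fd = 0.5*Cd*rho*A*v^2 = 0.5*0.5*1.225*1.53938e-04*495^2 = 11.55 N

11.55 N


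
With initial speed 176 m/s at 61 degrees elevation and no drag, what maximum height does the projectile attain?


H = (v0*sin(theta))^2 / (2g) = (176*sin(61°))^2 / (2*9.81) = 1208 m

1208 m


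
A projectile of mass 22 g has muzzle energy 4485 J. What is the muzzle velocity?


v = sqrt(2*E/m) = sqrt(2*4485/0.022) = 638.5 m/s

638.5 m/s


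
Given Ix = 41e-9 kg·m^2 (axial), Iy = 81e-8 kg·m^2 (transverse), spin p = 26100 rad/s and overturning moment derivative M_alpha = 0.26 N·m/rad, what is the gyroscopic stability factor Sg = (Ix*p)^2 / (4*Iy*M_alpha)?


Sg = Ix^2 * p^2 / (4 * Iy * M_alpha) = (41e-9)^2 * 26100^2 / (4 * 81e-8 * 0.26) = 1.359

1.359


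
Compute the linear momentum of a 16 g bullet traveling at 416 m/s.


p = m*v = 0.016*416 = 6.656 kg·m/s

6.656 kg·m/s


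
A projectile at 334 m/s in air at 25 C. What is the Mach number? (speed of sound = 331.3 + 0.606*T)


a = 331.3 + 0.606*(25) = 346.45 m/s
M = v/a = 334/346.45 = 0.9641

0.9641


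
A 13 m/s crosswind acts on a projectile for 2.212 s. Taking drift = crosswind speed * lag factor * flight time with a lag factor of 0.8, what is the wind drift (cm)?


drift = v_wind * lag * t = 13 * 0.8 * 2.212 = 23.0048 m ≈ 2300 cm

2300 cm


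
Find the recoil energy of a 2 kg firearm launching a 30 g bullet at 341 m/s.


v_r = m_p*v_p/m_gun = 0.03*341/2 = 5.115 m/s, E_r = 0.5*m_gun*v_r^2 = 0.5*2*5.115^2 = 26.16 J

26.16 J


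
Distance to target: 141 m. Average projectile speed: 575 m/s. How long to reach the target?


t = d/v = 141/575 = 0.2452 s

0.2452 s


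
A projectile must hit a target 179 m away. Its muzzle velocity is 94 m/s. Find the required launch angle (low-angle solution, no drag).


sin(2*theta) = R*g/v0^2 = 179*9.81/94^2 = 0.198731, theta = arcsin(0.198731)/2 = 5.731°

5.731 degrees


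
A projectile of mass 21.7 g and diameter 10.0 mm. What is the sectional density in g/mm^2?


SD = m/d^2 = 21.7/10.0^2 = 0.217 g/mm^2

0.217 g/mm^2


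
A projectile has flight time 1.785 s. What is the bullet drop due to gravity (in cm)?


drop = 0.5*g*t^2 = 0.5*9.81*1.785^2 = 15.6284 m ≈ 1563 cm

1563 cm


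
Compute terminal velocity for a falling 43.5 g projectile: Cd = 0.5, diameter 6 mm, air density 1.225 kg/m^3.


A = pi*(d/2)^2 = pi*(6/2000)^2 = 2.82743e-05 m^2
vt = sqrt(2mg/(Cd*rho*A)) = sqrt(2*0.0435*9.81/(0.5 * 1.225 * 2.82743e-05)) = 222 m/s

222 m/s


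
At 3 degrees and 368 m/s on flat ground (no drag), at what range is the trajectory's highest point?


R = v0^2*sin(2*theta)/g = 368^2*sin(2*3°)/9.81 = 1442.98 m
apex_dist = R/2 = 1442.98/2 = 721.5 m

721.5 m


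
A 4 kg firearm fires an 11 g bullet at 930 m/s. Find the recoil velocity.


v_recoil = m_p * v_p / m_gun = 0.011 * 930 / 4 = 2.557 m/s

2.557 m/s


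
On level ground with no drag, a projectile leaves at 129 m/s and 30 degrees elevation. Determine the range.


R = v0^2 * sin(2*theta) / g = 129^2 * sin(2*30°) / 9.81 = 1469 m

1469 m


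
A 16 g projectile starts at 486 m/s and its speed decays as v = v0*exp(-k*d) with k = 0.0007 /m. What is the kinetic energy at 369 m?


v = v0*exp(-k*d) = 486*exp(-0.0007*369) = 375.369 m/s
E = 0.5*m*v^2 = 0.5*0.016*375.369^2 = 1127 J

1127 J


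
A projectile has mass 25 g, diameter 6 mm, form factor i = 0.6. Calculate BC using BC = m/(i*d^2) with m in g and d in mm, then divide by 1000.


BC = m/(i*d^2*1000) = 25/(0.6 * 6^2 * 1000) = 0.001157

0.001157


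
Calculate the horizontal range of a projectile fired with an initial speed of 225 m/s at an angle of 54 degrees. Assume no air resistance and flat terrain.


R = v0^2 * sin(2*theta) / g = 225^2 * sin(2*54°) / 9.81 = 4908 m

4908 m


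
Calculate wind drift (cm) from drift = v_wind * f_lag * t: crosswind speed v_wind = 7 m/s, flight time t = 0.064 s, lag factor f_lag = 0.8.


drift = v_wind * lag * t = 7 * 0.8 * 0.064 = 0.3584 m ≈ 35.84 cm

35.84 cm


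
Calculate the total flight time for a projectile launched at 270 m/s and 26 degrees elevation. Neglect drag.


T = 2*v0*sin(theta)/g = 2*270*sin(26°)/9.81 = 24.13 s

24.13 s


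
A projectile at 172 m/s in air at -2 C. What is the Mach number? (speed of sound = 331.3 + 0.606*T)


a = 331.3 + 0.606*(-2) = 330.088 m/s
M = v/a = 172/330.088 = 0.5211

0.5211


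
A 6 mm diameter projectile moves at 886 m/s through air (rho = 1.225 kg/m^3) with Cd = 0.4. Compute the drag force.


A = pi*(d/2)^2 = pi*(6/2000)^2 = 2.82743e-05 m^2
Fd = 0.5*Cd*rho*A*v^2 = 0.5*0.4*1.225*2.82743e-05*886^2 = 5.438 N

5.438 N


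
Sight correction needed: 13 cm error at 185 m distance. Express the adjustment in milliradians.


1 mrad subtends 1 cm per 10 m of range, so adj = error_cm / (dist_m / 10) = 13 / (185/10) = 0.7027 mrad

0.7027 mrad


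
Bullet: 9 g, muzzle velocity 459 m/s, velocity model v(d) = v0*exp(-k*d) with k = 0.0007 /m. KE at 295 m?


v = v0*exp(-k*d) = 459*exp(-0.0007*295) = 373.363 m/s
E = 0.5*m*v^2 = 0.5*0.009*373.363^2 = 627.3 J

627.3 J


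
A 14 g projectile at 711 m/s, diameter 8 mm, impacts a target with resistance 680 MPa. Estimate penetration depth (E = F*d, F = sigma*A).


A = pi*(d/2)^2 = pi*(8/2)^2 = 50.2655 mm^2
E = 0.5*m*v^2 = 0.5*0.014*711^2 = 3538.65 J
depth = E/(sigma*A) = 3538.65 J / (680 MPa * 50.2655 mm^2) = 3538.65/(680 * 50.2655) m = 0.103528 m ≈ 103.5 mm

103.5 mm


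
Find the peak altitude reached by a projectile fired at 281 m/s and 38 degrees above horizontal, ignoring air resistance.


H = (v0*sin(theta))^2 / (2g) = (281*sin(38°))^2 / (2*9.81) = 1525 m

1525 m


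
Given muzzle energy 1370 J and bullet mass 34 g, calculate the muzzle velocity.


v = sqrt(2*E/m) = sqrt(2*1370/0.034) = 283.9 m/s

283.9 m/s


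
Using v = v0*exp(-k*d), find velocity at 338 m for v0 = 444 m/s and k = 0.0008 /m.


v = v0*exp(-k*d) = 444*exp(-0.0008*338) = 338.8 m/s

338.8 m/s


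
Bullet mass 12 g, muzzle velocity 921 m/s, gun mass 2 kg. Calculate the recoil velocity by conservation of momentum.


v_recoil = m_p * v_p / m_gun = 0.012 * 921 / 2 = 5.526 m/s

5.526 m/s


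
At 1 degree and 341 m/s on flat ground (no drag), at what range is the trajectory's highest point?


R = v0^2*sin(2*theta)/g = 341^2*sin(2*1°)/9.81 = 413.675 m
apex_dist = R/2 = 413.675/2 = 206.8 m

206.8 m


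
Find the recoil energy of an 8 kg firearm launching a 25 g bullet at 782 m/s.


v_r = m_p*v_p/m_gun = 0.025*782/8 = 2.44375 m/s, E_r = 0.5*m_gun*v_r^2 = 0.5*8*2.44375^2 = 23.89 J

23.89 J


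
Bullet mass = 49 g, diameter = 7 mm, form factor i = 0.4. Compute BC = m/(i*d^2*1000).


BC = m/(i*d^2*1000) = 49/(0.4 * 7^2 * 1000) = 0.0025

0.0025


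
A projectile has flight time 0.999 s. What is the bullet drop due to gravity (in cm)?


drop = 0.5*g*t^2 = 0.5*9.81*0.999^2 = 4.89519 m ≈ 489.5 cm

489.5 cm


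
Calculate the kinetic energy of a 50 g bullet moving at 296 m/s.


E = 0.5*m*v^2 = 0.5*0.05*296^2 = 2190 J

2190 J


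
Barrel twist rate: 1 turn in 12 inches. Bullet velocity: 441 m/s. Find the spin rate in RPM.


twist_m = 12*0.0254 = 0.3048 m
spin = v/twist = 441/0.3048 = 1446.85 rev/s
RPM = spin*60 = 1446.85*60 ≈ 86811 RPM

86811 RPM


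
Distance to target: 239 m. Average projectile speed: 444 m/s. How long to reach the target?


t = d/v = 239/444 = 0.5383 s

0.5383 s


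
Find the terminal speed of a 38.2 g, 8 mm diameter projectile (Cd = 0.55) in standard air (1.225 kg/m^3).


A = pi*(d/2)^2 = pi*(8/2000)^2 = 5.02655e-05 m^2
vt = sqrt(2mg/(Cd*rho*A)) = sqrt(2*0.0382*9.81/(0.55 * 1.225 * 5.02655e-05)) = 148.8 m/s

148.8 m/s


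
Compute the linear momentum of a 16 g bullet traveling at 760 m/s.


p = m*v = 0.016*760 = 12.16 kg·m/s

12.16 kg·m/s


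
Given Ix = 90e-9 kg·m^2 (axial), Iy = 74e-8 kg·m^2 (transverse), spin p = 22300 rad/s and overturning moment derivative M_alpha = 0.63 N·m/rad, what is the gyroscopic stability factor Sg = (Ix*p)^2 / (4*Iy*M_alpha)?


Sg = Ix^2 * p^2 / (4 * Iy * M_alpha) = (90e-9)^2 * 22300^2 / (4 * 74e-8 * 0.63) = 2.16

2.16


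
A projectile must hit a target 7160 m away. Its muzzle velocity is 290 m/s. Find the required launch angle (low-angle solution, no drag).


sin(2*theta) = R*g/v0^2 = 7160*9.81/290^2 = 0.835191, theta = arcsin(0.835191)/2 = 28.32°

28.32 degrees
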